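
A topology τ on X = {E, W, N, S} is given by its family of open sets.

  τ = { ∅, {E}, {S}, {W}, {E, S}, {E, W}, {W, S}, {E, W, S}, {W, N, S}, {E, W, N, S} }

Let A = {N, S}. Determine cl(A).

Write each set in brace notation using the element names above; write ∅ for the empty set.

closure: X∖int(X∖A) = X∖{E, W} = {N, S}

{N, S}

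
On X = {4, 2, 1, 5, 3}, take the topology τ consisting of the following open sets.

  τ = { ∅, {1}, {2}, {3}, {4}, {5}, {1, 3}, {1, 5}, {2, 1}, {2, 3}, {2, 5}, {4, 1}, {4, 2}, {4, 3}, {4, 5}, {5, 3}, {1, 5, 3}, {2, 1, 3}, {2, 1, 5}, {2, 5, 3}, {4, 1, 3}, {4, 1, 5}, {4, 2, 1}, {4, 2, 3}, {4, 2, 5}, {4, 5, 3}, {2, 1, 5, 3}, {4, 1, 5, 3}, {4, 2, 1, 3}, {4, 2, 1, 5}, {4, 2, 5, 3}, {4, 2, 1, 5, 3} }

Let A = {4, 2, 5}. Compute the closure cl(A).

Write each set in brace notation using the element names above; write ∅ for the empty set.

{4, 2, 5}

closure: X∖int(X∖A) = X∖{1, 3} = {4, 2, 5}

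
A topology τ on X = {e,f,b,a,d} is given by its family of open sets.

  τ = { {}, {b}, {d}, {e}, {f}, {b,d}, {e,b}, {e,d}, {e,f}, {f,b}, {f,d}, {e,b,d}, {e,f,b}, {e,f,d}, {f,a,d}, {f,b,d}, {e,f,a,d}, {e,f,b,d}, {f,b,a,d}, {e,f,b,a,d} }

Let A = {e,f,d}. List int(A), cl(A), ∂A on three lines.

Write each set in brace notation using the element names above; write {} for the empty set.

int(A) = {e,f,d}
cl(A)  = {e,f,a,d}
∂A     = {a}

interior: largest open inside A is {e,f,d} (from {}, {f}, {e}, {d}, {e,d}, {f,d}, {e,f}, {e,f,d})
cl via duality: int({b,a}) = {b}, so X∖{b} = {e,f,a,d}
cl∖int = {a}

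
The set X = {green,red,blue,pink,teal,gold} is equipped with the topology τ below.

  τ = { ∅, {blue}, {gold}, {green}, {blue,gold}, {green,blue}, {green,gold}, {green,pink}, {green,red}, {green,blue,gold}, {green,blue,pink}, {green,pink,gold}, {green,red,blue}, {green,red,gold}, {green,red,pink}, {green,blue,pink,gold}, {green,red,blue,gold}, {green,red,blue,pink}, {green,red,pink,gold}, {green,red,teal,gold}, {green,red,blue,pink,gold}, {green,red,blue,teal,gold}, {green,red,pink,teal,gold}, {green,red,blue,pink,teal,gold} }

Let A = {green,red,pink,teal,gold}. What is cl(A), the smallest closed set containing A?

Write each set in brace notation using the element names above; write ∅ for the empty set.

{green,red,pink,teal,gold}

closure: X∖int(X∖A) = X∖{blue} = {green,red,pink,teal,gold}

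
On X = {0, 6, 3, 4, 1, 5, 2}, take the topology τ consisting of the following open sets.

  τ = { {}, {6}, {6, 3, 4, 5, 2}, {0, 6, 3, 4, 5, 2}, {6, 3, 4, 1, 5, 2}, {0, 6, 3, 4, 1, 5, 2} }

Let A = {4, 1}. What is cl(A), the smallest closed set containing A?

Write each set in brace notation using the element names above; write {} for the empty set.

X∖A={0, 6, 3, 5, 2}, int(X∖A)={6}, hence cl(A)={0, 3, 4, 1, 5, 2}

{0, 3, 4, 1, 5, 2}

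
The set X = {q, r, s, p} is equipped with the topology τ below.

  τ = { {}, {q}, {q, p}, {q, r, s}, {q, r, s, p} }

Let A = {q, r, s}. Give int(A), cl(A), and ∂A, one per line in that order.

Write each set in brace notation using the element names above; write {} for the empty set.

int(A) = {q, r, s}
cl(A)  = {q, r, s, p}
∂A     = {p}

opens ⊆ A: {}, {q}, {q, r, s}; union → int = {q, r, s}
complement {p}; its interior {}; cl(A) = X∖{} = {q, r, s, p}
boundary = {q, r, s, p} ∖ {q, r, s} = {p}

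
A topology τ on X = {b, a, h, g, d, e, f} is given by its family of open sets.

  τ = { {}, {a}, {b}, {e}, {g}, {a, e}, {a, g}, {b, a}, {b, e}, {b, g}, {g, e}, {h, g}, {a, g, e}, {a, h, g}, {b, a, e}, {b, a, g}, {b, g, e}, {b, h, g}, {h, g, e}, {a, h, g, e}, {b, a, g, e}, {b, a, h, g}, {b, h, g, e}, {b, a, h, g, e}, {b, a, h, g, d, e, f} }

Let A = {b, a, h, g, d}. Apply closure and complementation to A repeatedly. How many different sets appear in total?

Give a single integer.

6

complement {e, f}; its interior {e}; cl(A) = X∖{e} = {b, a, h, g, d, f}
With k = closure, c = complement:
  1. A     = {b, a, h, g, d}
  2. kA    = {b, a, h, g, d, f}
  3. cA    = {e, f}
  4. ckA   = {e}
  5. kcA   = {d, e, f}
  6. ckcA  = {b, a, h, g}
k, c of each give nothing new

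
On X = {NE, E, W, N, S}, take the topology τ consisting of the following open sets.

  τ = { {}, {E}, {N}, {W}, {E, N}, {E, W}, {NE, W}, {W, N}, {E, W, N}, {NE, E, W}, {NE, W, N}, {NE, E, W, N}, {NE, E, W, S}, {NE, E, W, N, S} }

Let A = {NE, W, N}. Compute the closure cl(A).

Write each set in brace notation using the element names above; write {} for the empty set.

closure: X∖int(X∖A) = X∖{E} = {NE, W, N, S}

{NE, W, N, S}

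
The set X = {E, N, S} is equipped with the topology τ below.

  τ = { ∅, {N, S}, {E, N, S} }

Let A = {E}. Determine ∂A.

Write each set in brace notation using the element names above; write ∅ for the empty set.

{E}

U open, U⊆A: ∅. int(A) = ⋃ = ∅
X∖A={N, S}, int(X∖A)={N, S}, hence cl(A)={E}
∂A: remove int from cl → {E}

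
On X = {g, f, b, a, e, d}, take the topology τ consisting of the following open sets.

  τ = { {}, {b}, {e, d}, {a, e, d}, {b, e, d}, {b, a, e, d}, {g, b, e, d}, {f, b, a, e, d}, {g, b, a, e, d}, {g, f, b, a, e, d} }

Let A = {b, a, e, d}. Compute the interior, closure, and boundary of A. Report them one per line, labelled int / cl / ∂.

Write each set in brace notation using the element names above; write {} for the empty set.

U open, U⊆A: {}, {b}, {e, d}, {b, e, d}, {a, e, d}, {b, a, e, d}. int(A) = ⋃ = {b, a, e, d}
X∖A={g, f}, int(X∖A)={}, hence cl(A)={g, f, b, a, e, d}
∂A: remove int from cl → {g, f}

int(A) = {b, a, e, d}
cl(A)  = {g, f, b, a, e, d}
∂A     = {g, f}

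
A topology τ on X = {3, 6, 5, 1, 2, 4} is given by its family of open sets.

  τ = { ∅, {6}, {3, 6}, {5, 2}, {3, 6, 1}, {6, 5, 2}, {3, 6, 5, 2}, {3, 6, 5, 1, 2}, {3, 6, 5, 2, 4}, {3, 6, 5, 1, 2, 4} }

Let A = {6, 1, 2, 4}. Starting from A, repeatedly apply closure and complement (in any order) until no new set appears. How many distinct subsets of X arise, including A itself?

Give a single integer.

complement {3, 5}; its interior ∅; cl(A) = X∖∅ = {3, 6, 5, 1, 2, 4}
With k = closure, c = complement:
  1. A     = {6, 1, 2, 4}
  2. kA    = {3, 6, 5, 1, 2, 4}
  3. cA    = {3, 5}
  4. ckA   = ∅
  5. kcA   = {3, 5, 1, 2, 4}
  6. ckcA  = {6}
  7. kckcA = {3, 6, 1, 4}
  8. ckckcA = {5, 2}
  9. kckckcA = {5, 2, 4}
  10. ckckckcA = {3, 6, 1}
k, c of each give nothing new

10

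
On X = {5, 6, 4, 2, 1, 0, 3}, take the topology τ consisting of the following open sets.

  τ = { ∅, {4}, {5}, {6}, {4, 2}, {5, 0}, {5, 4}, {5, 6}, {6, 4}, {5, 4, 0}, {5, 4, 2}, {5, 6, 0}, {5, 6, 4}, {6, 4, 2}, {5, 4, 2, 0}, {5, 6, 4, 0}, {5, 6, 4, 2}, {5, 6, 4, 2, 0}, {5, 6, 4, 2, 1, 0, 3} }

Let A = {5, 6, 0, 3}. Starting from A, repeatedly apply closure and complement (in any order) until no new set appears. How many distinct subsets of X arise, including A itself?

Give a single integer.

cl via duality: int({4, 2, 1}) = {4, 2}, so X∖{4, 2} = {5, 6, 1, 0, 3}
Write k for closure, c for complement:
  1. A     = {5, 6, 0, 3}
  2. kA    = {5, 6, 1, 0, 3}
  3. cA    = {4, 2, 1}
  4. ckA   = {4, 2}
  5. kcA   = {4, 2, 1, 3}
  6. ckcA  = {5, 6, 0}
applying k or c yields no new set

6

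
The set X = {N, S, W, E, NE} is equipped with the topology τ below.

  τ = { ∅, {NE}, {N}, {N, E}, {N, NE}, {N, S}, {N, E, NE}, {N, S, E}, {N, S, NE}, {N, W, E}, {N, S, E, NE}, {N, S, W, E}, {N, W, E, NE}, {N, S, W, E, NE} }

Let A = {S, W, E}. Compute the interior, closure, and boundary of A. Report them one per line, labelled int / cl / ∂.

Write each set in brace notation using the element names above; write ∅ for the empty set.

interior: largest open inside A is ∅ (from ∅)
cl via duality: int({N, NE}) = {N, NE}, so X∖{N, NE} = {S, W, E}
cl∖int = {S, W, E}

int(A) = ∅
cl(A)  = {S, W, E}
∂A     = {S, W, E}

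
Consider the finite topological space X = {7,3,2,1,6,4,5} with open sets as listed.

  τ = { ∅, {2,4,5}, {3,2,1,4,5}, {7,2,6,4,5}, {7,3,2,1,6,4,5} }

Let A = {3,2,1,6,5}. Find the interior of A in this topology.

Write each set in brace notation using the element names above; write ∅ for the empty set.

open subsets of A: ∅; so int(A) = ∅

∅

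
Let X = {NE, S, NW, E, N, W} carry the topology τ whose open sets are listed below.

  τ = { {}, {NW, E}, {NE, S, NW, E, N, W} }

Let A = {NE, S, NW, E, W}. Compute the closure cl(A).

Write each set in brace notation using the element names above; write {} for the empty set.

complement {N}; its interior {}; cl(A) = X∖{} = {NE, S, NW, E, N, W}

{NE, S, NW, E, N, W}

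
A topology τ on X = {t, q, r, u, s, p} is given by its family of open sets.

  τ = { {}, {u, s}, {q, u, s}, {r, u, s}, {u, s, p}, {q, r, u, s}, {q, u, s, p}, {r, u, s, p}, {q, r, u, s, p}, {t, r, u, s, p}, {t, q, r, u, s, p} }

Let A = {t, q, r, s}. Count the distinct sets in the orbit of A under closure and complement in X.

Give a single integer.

4

X∖A={u, p}, int(X∖A)={}, hence cl(A)={t, q, r, u, s, p}
Orbit (k=closure, c=complement):
  1. A     = {t, q, r, s}
  2. kA    = {t, q, r, u, s, p}
  3. cA    = {u, p}
  4. ckA   = {}
(closed under both — stop)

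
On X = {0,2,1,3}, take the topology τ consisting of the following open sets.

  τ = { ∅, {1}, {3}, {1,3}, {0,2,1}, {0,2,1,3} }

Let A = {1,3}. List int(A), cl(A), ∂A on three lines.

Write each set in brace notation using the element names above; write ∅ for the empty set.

interior: largest open inside A is {1,3} (from ∅, {3}, {1}, {1,3})
cl via duality: int({0,2}) = ∅, so X∖∅ = {0,2,1,3}
cl∖int = {0,2}

int(A) = {1,3}
cl(A)  = {0,2,1,3}
∂A     = {0,2}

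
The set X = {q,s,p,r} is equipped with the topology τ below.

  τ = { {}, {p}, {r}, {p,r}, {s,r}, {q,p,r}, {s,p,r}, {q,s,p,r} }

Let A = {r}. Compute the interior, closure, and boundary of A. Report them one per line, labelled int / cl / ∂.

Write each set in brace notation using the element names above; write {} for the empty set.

U open, U⊆A: {}, {r}. int(A) = ⋃ = {r}
X∖A={q,s,p}, int(X∖A)={p}, hence cl(A)={q,s,r}
∂A: remove int from cl → {q,s}

int(A) = {r}
cl(A)  = {q,s,r}
∂A     = {q,s}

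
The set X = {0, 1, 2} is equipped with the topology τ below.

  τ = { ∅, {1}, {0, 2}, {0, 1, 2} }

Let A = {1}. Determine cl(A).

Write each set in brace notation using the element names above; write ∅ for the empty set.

complement {0, 2}; its interior {0, 2}; cl(A) = X∖{0, 2} = {1}

{1}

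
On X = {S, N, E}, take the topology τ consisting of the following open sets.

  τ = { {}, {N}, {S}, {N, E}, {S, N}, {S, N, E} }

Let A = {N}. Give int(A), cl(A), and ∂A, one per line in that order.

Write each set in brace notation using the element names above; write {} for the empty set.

int(A) = {N}
cl(A)  = {N, E}
∂A     = {E}

interior: largest open inside A is {N} (from {}, {N})
cl via duality: int({S, E}) = {S}, so X∖{S} = {N, E}
cl∖int = {E}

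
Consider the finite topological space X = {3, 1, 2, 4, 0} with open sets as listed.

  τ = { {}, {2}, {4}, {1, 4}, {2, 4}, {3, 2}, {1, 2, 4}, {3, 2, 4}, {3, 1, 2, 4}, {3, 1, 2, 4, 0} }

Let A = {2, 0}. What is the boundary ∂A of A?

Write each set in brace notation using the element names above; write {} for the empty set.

{3, 0}

opens ⊆ A: {}, {2}; union → int = {2}
complement {3, 1, 4}; its interior {1, 4}; cl(A) = X∖{1, 4} = {3, 2, 0}
boundary = {3, 2, 0} ∖ {2} = {3, 0}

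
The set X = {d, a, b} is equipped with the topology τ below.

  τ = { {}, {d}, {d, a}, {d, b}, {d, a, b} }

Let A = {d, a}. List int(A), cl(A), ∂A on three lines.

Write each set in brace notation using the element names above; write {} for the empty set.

int(A) = {d, a}
cl(A)  = {d, a, b}
∂A     = {b}

U open, U⊆A: {}, {d}, {d, a}. int(A) = ⋃ = {d, a}
X∖A={b}, int(X∖A)={}, hence cl(A)={d, a, b}
∂A: remove int from cl → {b}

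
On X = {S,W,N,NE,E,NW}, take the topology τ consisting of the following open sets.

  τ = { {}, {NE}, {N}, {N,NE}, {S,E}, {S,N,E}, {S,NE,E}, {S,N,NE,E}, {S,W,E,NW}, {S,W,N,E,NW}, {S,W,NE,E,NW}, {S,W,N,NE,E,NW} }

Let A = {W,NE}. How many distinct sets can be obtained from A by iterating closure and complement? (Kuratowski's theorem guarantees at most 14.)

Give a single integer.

6

X∖A={S,N,E,NW}, int(X∖A)={S,N,E}, hence cl(A)={W,NE,NW}
Orbit (k=closure, c=complement):
  1. A     = {W,NE}
  2. kA    = {W,NE,NW}
  3. cA    = {S,N,E,NW}
  4. ckA   = {S,N,E}
  5. kcA   = {S,W,N,E,NW}
  6. ckcA  = {NE}
(closed under both — stop)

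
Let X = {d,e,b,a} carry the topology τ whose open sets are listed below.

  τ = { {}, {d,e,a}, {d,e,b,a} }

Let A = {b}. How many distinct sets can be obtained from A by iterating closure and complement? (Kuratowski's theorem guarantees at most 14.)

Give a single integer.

X∖A={d,e,a}, int(X∖A)={d,e,a}, hence cl(A)={b}
Orbit (k=closure, c=complement):
  1. A     = {b}
  2. cA    = {d,e,a}
  3. kcA   = {d,e,b,a}
  4. ckcA  = {}
(closed under both — stop)

4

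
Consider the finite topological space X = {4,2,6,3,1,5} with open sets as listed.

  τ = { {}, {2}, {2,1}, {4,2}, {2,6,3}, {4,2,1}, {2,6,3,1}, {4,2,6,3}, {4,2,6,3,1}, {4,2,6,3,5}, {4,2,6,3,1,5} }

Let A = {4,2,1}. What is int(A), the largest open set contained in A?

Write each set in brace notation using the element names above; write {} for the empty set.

open subsets of A: {}, {2}, {2,1}, {4,2}, {4,2,1}; so int(A) = {4,2,1}

{4,2,1}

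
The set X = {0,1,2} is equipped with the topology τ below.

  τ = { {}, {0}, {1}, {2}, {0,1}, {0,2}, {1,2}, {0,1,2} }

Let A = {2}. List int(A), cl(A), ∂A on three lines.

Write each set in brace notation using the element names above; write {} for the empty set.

int(A) = {2}
cl(A)  = {2}
∂A     = {}

opens ⊆ A: {}, {2}; union → int = {2}
complement {0,1}; its interior {0,1}; cl(A) = X∖{0,1} = {2}
boundary = {2} ∖ {2} = {}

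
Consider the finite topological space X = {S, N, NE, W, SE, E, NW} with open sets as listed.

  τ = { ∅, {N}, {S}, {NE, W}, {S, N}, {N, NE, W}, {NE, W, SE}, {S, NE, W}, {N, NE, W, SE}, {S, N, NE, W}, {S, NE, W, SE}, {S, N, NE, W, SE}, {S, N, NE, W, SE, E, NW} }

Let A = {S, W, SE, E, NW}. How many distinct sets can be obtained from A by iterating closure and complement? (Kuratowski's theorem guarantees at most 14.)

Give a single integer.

10

X∖A={N, NE}, int(X∖A)={N}, hence cl(A)={S, NE, W, SE, E, NW}
Orbit (k=closure, c=complement):
  1. A     = {S, W, SE, E, NW}
  2. kA    = {S, NE, W, SE, E, NW}
  3. cA    = {N, NE}
  4. ckA   = {N}
  5. kcA   = {N, NE, W, SE, E, NW}
  6. kckA  = {N, E, NW}
  7. ckcA  = {S}
  8. ckckA = {S, NE, W, SE}
  9. kckcA = {S, E, NW}
  10. ckckcA = {N, NE, W, SE}
(closed under both — stop)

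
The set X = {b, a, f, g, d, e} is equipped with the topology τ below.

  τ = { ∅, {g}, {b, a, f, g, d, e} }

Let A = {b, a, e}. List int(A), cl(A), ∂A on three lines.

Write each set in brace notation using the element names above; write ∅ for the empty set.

interior: largest open inside A is ∅ (from ∅)
cl via duality: int({f, g, d}) = {g}, so X∖{g} = {b, a, f, d, e}
cl∖int = {b, a, f, d, e}

int(A) = ∅
cl(A)  = {b, a, f, d, e}
∂A     = {b, a, f, d, e}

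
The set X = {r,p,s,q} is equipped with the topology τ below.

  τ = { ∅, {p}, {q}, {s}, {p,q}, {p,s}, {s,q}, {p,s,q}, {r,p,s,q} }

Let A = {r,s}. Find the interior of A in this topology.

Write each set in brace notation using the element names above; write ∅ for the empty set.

open subsets of A: ∅, {s}; so int(A) = {s}

{s}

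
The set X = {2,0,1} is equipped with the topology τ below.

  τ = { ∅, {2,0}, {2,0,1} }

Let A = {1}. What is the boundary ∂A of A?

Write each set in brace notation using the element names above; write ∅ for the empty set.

{1}

opens ⊆ A: ∅; union → int = ∅
complement {2,0}; its interior {2,0}; cl(A) = X∖{2,0} = {1}
boundary = {1} ∖ ∅ = {1}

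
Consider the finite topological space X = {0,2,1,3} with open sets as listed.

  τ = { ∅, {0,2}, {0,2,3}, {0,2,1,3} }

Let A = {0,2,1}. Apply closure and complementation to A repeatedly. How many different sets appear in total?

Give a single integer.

complement {3}; its interior ∅; cl(A) = X∖∅ = {0,2,1,3}
With k = closure, c = complement:
  1. A     = {0,2,1}
  2. kA    = {0,2,1,3}
  3. cA    = {3}
  4. ckA   = ∅
  5. kcA   = {1,3}
  6. ckcA  = {0,2}
k, c of each give nothing new

6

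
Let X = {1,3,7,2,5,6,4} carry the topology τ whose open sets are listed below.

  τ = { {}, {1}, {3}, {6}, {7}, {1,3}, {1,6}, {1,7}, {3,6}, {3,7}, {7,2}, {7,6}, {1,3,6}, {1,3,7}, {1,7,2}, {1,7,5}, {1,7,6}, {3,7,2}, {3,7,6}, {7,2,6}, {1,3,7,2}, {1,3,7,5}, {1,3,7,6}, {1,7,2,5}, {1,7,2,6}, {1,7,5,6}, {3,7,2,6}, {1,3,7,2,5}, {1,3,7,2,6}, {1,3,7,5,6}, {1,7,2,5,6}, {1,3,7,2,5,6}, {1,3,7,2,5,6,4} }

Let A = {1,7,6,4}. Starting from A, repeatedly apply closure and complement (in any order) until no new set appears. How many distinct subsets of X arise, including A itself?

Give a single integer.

X∖A={3,2,5}, int(X∖A)={3}, hence cl(A)={1,7,2,5,6,4}
Orbit (k=closure, c=complement):
  1. A     = {1,7,6,4}
  2. kA    = {1,7,2,5,6,4}
  3. cA    = {3,2,5}
  4. ckA   = {3}
  5. kcA   = {3,2,5,4}
  6. kckA  = {3,4}
  7. ckcA  = {1,7,6}
  8. ckckA = {1,7,2,5,6}
(closed under both — stop)

8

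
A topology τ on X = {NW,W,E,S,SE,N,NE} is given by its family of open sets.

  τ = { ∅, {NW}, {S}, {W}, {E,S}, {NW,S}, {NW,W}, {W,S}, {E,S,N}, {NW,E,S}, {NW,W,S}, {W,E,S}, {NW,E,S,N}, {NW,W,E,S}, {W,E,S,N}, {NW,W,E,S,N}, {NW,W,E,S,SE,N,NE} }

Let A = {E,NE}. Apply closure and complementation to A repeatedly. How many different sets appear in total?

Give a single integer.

cl via duality: int({NW,W,S,SE,N}) = {NW,W,S}, so X∖{NW,W,S} = {E,SE,N,NE}
Write k for closure, c for complement:
  1. A     = {E,NE}
  2. kA    = {E,SE,N,NE}
  3. cA    = {NW,W,S,SE,N}
  4. ckA   = {NW,W,S}
  5. kcA   = {NW,W,E,S,SE,N,NE}
  6. ckcA  = ∅
applying k or c yields no new set

6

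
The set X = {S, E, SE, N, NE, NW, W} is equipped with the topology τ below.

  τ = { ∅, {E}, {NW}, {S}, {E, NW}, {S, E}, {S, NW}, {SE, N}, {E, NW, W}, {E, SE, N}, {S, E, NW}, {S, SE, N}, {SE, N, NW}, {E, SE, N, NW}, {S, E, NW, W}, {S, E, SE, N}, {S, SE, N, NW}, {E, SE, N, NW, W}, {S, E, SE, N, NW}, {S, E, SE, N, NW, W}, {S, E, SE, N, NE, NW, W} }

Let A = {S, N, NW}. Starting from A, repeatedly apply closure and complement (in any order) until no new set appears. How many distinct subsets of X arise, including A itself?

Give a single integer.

closure: X∖int(X∖A) = X∖{E} = {S, SE, N, NE, NW, W}
Let k=closure and c=complement:
  1. A     = {S, N, NW}
  2. kA    = {S, SE, N, NE, NW, W}
  3. cA    = {E, SE, NE, W}
  4. ckA   = {E}
  5. kcA   = {E, SE, N, NE, W}
  6. kckA  = {E, NE, W}
  7. ckcA  = {S, NW}
  8. ckckA = {S, SE, N, NW}
  9. kckcA = {S, NE, NW, W}
  10. ckckcA = {E, SE, N}
— saturated at 10

10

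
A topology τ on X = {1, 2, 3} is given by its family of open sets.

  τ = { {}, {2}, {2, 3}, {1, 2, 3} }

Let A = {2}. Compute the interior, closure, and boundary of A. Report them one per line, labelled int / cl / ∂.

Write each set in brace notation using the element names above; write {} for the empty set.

opens ⊆ A: {}, {2}; union → int = {2}
complement {1, 3}; its interior {}; cl(A) = X∖{} = {1, 2, 3}
boundary = {1, 2, 3} ∖ {2} = {1, 3}

int(A) = {2}
cl(A)  = {1, 2, 3}
∂A     = {1, 3}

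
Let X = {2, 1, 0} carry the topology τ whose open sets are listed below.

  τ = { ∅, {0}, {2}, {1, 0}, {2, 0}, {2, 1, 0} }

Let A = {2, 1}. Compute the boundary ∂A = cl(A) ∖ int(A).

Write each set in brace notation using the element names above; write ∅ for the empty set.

{1}

interior: largest open inside A is {2} (from ∅, {2})
cl via duality: int({0}) = {0}, so X∖{0} = {2, 1}
cl∖int = {1}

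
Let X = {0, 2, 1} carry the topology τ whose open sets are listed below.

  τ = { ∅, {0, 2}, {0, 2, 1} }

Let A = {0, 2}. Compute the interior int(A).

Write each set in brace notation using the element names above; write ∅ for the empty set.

{0, 2}

interior: largest open inside A is {0, 2} (from ∅, {0, 2})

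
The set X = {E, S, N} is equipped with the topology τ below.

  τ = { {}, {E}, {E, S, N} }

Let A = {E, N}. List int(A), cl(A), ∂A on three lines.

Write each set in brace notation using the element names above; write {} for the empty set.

int(A) = {E}
cl(A)  = {E, S, N}
∂A     = {S, N}

U open, U⊆A: {}, {E}. int(A) = ⋃ = {E}
X∖A={S}, int(X∖A)={}, hence cl(A)={E, S, N}
∂A: remove int from cl → {S, N}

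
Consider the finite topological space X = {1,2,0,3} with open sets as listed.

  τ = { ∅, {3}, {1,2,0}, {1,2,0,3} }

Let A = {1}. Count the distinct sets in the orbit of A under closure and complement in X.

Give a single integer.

closure: X∖int(X∖A) = X∖{3} = {1,2,0}
Let k=closure and c=complement:
  1. A     = {1}
  2. kA    = {1,2,0}
  3. cA    = {2,0,3}
  4. ckA   = {3}
  5. kcA   = {1,2,0,3}
  6. ckcA  = ∅
— saturated at 6

6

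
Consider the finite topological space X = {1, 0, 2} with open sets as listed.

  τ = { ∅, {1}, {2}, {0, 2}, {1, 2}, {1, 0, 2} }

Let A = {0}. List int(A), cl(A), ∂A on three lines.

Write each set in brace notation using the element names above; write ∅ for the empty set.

open subsets of A: ∅; so int(A) = ∅
closure: X∖int(X∖A) = X∖{1, 2} = {0}
∂A = {0} minus ∅ = {0}

int(A) = ∅
cl(A)  = {0}
∂A     = {0}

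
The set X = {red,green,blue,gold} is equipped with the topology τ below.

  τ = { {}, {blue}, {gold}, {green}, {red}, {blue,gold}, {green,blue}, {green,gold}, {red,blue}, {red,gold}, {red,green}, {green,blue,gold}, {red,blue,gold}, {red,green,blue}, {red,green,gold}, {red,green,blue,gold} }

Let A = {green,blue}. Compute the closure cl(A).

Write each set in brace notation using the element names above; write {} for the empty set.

complement {red,gold}; its interior {red,gold}; cl(A) = X∖{red,gold} = {green,blue}

{green,blue}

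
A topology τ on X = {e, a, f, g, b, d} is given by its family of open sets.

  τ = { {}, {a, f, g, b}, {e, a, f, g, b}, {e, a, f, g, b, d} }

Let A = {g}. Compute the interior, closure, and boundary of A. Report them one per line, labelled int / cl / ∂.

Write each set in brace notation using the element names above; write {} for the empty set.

int(A) = {}
cl(A)  = {e, a, f, g, b, d}
∂A     = {e, a, f, g, b, d}

U open, U⊆A: {}. int(A) = ⋃ = {}
X∖A={e, a, f, b, d}, int(X∖A)={}, hence cl(A)={e, a, f, g, b, d}
∂A: remove int from cl → {e, a, f, g, b, d}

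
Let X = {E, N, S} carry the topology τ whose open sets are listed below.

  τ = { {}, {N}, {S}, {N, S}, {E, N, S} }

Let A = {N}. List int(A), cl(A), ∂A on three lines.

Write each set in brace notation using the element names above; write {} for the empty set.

interior: largest open inside A is {N} (from {}, {N})
cl via duality: int({E, S}) = {S}, so X∖{S} = {E, N}
cl∖int = {E}

int(A) = {N}
cl(A)  = {E, N}
∂A     = {E}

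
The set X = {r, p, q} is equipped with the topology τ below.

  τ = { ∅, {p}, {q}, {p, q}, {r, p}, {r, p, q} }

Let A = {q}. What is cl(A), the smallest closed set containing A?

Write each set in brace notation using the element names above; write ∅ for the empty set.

{q}

complement {r, p}; its interior {r, p}; cl(A) = X∖{r, p} = {q}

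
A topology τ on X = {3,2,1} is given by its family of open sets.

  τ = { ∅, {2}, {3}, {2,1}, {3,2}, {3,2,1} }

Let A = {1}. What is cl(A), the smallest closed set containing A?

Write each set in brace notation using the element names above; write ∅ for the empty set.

cl via duality: int({3,2}) = {3,2}, so X∖{3,2} = {1}

{1}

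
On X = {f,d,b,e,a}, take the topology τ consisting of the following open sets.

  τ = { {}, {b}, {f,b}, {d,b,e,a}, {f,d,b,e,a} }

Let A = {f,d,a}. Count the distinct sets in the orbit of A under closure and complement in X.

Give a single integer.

X∖A={b,e}, int(X∖A)={b}, hence cl(A)={f,d,e,a}
Orbit (k=closure, c=complement):
  1. A     = {f,d,a}
  2. kA    = {f,d,e,a}
  3. cA    = {b,e}
  4. ckA   = {b}
  5. kcA   = {f,d,b,e,a}
  6. ckcA  = {}
(closed under both — stop)

6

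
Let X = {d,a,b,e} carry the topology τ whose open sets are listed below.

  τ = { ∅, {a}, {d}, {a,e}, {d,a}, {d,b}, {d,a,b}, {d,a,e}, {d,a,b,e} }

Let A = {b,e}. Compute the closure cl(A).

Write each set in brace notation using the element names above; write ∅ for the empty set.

closure: X∖int(X∖A) = X∖{d,a} = {b,e}

{b,e}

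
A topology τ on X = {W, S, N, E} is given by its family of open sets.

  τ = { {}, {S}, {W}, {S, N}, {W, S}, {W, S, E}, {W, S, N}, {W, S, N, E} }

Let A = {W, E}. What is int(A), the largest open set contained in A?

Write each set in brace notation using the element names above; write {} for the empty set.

interior: largest open inside A is {W} (from {}, {W})

{W}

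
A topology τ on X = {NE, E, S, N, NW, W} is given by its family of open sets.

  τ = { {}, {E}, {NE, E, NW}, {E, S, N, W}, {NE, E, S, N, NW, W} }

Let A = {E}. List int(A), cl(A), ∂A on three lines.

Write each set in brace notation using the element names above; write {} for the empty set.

open subsets of A: {}, {E}; so int(A) = {E}
closure: X∖int(X∖A) = X∖{} = {NE, E, S, N, NW, W}
∂A = {NE, E, S, N, NW, W} minus {E} = {NE, S, N, NW, W}

int(A) = {E}
cl(A)  = {NE, E, S, N, NW, W}
∂A     = {NE, S, N, NW, W}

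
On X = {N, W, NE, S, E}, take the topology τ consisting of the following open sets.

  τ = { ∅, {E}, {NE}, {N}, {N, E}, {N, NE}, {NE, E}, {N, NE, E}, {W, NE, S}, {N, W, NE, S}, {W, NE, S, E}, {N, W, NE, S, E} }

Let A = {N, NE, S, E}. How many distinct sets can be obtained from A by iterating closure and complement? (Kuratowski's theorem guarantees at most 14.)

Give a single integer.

6

cl via duality: int({W}) = ∅, so X∖∅ = {N, W, NE, S, E}
Write k for closure, c for complement:
  1. A     = {N, NE, S, E}
  2. kA    = {N, W, NE, S, E}
  3. cA    = {W}
  4. ckA   = ∅
  5. kcA   = {W, S}
  6. ckcA  = {N, NE, E}
applying k or c yields no new set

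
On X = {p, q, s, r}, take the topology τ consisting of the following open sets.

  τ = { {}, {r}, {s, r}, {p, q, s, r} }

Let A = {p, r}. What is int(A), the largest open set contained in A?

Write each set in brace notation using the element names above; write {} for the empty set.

open subsets of A: {}, {r}; so int(A) = {r}

{r}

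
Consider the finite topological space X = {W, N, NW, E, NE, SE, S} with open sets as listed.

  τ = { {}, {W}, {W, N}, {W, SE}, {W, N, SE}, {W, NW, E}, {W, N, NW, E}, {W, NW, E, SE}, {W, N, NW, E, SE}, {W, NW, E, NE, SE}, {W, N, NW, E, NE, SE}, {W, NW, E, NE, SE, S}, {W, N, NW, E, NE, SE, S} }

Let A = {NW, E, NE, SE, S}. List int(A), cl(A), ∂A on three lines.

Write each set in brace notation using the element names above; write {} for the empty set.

U open, U⊆A: {}. int(A) = ⋃ = {}
X∖A={W, N}, int(X∖A)={W, N}, hence cl(A)={NW, E, NE, SE, S}
∂A: remove int from cl → {NW, E, NE, SE, S}

int(A) = {}
cl(A)  = {NW, E, NE, SE, S}
∂A     = {NW, E, NE, SE, S}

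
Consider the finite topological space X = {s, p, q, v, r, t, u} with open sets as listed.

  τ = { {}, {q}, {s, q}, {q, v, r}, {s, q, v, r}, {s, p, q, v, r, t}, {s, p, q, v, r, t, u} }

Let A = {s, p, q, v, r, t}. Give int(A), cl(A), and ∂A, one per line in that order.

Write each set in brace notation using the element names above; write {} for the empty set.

opens ⊆ A: {}, {q}, {s, q}, {q, v, r}, {s, q, v, r}, {s, p, q, v, r, t}; union → int = {s, p, q, v, r, t}
complement {u}; its interior {}; cl(A) = X∖{} = {s, p, q, v, r, t, u}
boundary = {s, p, q, v, r, t, u} ∖ {s, p, q, v, r, t} = {u}

int(A) = {s, p, q, v, r, t}
cl(A)  = {s, p, q, v, r, t, u}
∂A     = {u}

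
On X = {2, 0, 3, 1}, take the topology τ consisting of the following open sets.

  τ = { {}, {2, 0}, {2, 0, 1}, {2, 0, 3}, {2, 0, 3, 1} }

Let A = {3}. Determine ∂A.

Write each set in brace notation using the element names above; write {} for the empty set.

open subsets of A: {}; so int(A) = {}
closure: X∖int(X∖A) = X∖{2, 0, 1} = {3}
∂A = {3} minus {} = {3}

{3}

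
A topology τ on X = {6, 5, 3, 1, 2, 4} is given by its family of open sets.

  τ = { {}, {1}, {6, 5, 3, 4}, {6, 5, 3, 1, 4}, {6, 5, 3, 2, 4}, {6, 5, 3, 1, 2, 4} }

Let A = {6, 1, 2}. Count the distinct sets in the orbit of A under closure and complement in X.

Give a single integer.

6

complement {5, 3, 4}; its interior {}; cl(A) = X∖{} = {6, 5, 3, 1, 2, 4}
With k = closure, c = complement:
  1. A     = {6, 1, 2}
  2. kA    = {6, 5, 3, 1, 2, 4}
  3. cA    = {5, 3, 4}
  4. ckA   = {}
  5. kcA   = {6, 5, 3, 2, 4}
  6. ckcA  = {1}
k, c of each give nothing new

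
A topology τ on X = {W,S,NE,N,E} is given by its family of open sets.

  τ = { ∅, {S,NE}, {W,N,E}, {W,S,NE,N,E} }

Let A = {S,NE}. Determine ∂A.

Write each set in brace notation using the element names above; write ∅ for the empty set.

∅

interior: largest open inside A is {S,NE} (from ∅, {S,NE})
cl via duality: int({W,N,E}) = {W,N,E}, so X∖{W,N,E} = {S,NE}
cl∖int = ∅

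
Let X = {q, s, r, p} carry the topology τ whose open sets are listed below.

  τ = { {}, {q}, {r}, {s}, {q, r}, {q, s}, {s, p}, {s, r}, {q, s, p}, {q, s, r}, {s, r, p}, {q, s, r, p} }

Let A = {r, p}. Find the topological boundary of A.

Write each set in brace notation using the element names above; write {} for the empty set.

{p}

U open, U⊆A: {}, {r}. int(A) = ⋃ = {r}
X∖A={q, s}, int(X∖A)={q, s}, hence cl(A)={r, p}
∂A: remove int from cl → {p}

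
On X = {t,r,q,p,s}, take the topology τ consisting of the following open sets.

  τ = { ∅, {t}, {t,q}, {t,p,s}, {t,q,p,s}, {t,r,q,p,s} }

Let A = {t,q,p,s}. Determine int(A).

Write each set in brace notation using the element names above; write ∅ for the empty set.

opens ⊆ A: ∅, {t}, {t,q}, {t,p,s}, {t,q,p,s}; union → int = {t,q,p,s}

{t,q,p,s}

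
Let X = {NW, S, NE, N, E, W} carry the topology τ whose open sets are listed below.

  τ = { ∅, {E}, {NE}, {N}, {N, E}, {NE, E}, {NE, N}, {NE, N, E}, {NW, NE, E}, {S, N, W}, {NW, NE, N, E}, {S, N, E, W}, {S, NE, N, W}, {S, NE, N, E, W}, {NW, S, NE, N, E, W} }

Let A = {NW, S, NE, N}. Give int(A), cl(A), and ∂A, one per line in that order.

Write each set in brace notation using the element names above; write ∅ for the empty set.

int(A) = {NE, N}
cl(A)  = {NW, S, NE, N, W}
∂A     = {NW, S, W}

opens ⊆ A: ∅, {N}, {NE}, {NE, N}; union → int = {NE, N}
complement {E, W}; its interior {E}; cl(A) = X∖{E} = {NW, S, NE, N, W}
boundary = {NW, S, NE, N, W} ∖ {NE, N} = {NW, S, W}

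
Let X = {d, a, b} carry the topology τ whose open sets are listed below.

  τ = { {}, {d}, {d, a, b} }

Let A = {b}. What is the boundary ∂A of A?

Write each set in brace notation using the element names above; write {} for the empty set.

{a, b}

opens ⊆ A: {}; union → int = {}
complement {d, a}; its interior {d}; cl(A) = X∖{d} = {a, b}
boundary = {a, b} ∖ {} = {a, b}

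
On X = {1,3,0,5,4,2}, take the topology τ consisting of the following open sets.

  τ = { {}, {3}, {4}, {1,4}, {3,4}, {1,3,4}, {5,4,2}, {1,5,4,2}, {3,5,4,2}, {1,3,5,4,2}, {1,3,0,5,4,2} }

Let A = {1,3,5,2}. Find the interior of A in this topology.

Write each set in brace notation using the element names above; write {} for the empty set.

interior: largest open inside A is {3} (from {}, {3})

{3}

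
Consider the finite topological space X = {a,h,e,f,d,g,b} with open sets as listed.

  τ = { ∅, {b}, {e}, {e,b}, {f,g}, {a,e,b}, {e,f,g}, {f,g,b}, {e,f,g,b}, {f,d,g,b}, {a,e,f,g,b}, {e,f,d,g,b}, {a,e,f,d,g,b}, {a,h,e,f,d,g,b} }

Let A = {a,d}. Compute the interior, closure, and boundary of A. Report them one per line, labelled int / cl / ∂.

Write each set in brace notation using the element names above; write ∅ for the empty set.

int(A) = ∅
cl(A)  = {a,h,d}
∂A     = {a,h,d}

interior: largest open inside A is ∅ (from ∅)
cl via duality: int({h,e,f,g,b}) = {e,f,g,b}, so X∖{e,f,g,b} = {a,h,d}
cl∖int = {a,h,d}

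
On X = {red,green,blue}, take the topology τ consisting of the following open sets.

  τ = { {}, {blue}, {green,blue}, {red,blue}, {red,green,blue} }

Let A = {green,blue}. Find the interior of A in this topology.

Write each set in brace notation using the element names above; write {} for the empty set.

U open, U⊆A: {}, {blue}, {green,blue}. int(A) = ⋃ = {green,blue}

{green,blue}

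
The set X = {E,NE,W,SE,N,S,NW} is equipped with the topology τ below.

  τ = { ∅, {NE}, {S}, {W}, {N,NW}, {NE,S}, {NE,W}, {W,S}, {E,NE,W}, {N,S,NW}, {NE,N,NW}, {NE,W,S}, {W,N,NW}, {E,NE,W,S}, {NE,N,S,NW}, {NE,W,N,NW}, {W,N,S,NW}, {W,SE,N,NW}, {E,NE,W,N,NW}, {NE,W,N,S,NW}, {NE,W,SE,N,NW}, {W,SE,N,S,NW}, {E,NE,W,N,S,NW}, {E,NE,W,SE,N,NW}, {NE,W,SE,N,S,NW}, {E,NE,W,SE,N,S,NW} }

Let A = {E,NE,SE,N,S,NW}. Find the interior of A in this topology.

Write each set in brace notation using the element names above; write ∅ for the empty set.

U open, U⊆A: ∅, {S}, {NE}, {NE,S}, {N,NW}, {N,S,NW}, {NE,N,NW}, {NE,N,S,NW}. int(A) = ⋃ = {NE,N,S,NW}

{NE,N,S,NW}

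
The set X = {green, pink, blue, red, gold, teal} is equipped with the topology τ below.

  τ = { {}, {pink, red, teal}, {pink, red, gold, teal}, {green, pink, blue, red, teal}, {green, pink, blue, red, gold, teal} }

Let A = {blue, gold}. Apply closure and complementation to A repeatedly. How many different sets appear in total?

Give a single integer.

6

closure: X∖int(X∖A) = X∖{pink, red, teal} = {green, blue, gold}
Let k=closure and c=complement:
  1. A     = {blue, gold}
  2. kA    = {green, blue, gold}
  3. cA    = {green, pink, red, teal}
  4. ckA   = {pink, red, teal}
  5. kcA   = {green, pink, blue, red, gold, teal}
  6. ckcA  = {}
— saturated at 6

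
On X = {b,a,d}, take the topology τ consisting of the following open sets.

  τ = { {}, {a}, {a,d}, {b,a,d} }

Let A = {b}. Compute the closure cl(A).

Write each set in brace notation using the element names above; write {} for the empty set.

complement {a,d}; its interior {a,d}; cl(A) = X∖{a,d} = {b}

{b}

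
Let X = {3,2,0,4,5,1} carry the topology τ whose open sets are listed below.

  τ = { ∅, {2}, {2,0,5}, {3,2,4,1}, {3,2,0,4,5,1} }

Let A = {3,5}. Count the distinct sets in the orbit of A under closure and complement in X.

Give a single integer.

cl via duality: int({2,0,4,1}) = {2}, so X∖{2} = {3,0,4,5,1}
Write k for closure, c for complement:
  1. A     = {3,5}
  2. kA    = {3,0,4,5,1}
  3. cA    = {2,0,4,1}
  4. ckA   = {2}
  5. kcA   = {3,2,0,4,5,1}
  6. ckcA  = ∅
applying k or c yields no new set

6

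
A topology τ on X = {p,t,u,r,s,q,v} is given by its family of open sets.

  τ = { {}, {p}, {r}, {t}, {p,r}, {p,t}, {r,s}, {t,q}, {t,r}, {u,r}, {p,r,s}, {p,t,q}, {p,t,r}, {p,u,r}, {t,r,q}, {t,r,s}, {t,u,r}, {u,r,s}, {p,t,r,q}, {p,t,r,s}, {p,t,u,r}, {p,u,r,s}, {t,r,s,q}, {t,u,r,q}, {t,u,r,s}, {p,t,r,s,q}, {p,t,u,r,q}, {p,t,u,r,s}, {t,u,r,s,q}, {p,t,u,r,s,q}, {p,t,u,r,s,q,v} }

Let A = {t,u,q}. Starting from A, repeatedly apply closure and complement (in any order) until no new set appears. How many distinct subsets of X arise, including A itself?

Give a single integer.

cl via duality: int({p,r,s,v}) = {p,r,s}, so X∖{p,r,s} = {t,u,q,v}
Write k for closure, c for complement:
  1. A     = {t,u,q}
  2. kA    = {t,u,q,v}
  3. cA    = {p,r,s,v}
  4. ckA   = {p,r,s}
  5. kcA   = {p,u,r,s,v}
  6. ckcA  = {t,q}
  7. kckcA = {t,q,v}
  8. ckckcA = {p,u,r,s}
applying k or c yields no new set

8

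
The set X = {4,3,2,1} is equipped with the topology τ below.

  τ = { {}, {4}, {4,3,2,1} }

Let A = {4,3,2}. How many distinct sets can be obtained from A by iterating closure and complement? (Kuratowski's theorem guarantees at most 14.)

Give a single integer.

6

cl via duality: int({1}) = {}, so X∖{} = {4,3,2,1}
Write k for closure, c for complement:
  1. A     = {4,3,2}
  2. kA    = {4,3,2,1}
  3. cA    = {1}
  4. ckA   = {}
  5. kcA   = {3,2,1}
  6. ckcA  = {4}
applying k or c yields no new set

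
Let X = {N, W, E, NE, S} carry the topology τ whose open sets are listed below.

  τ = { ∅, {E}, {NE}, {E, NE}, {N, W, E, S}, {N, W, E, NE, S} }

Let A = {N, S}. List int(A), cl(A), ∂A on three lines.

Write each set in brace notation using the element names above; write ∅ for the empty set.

int(A) = ∅
cl(A)  = {N, W, S}
∂A     = {N, W, S}

U open, U⊆A: ∅. int(A) = ⋃ = ∅
X∖A={W, E, NE}, int(X∖A)={E, NE}, hence cl(A)={N, W, S}
∂A: remove int from cl → {N, W, S}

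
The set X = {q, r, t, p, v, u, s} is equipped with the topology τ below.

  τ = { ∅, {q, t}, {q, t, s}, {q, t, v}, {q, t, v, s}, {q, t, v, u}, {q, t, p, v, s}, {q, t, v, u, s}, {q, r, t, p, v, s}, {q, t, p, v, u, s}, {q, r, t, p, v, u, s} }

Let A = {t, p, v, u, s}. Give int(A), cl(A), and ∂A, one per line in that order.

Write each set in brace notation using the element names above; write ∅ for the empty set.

opens ⊆ A: ∅; union → int = ∅
complement {q, r}; its interior ∅; cl(A) = X∖∅ = {q, r, t, p, v, u, s}
boundary = {q, r, t, p, v, u, s} ∖ ∅ = {q, r, t, p, v, u, s}

int(A) = ∅
cl(A)  = {q, r, t, p, v, u, s}
∂A     = {q, r, t, p, v, u, s}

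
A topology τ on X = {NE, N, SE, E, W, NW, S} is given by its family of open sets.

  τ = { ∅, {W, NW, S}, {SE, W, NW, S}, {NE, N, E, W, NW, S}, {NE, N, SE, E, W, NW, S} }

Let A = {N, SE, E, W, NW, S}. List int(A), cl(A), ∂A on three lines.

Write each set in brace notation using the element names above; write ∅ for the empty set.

U open, U⊆A: ∅, {W, NW, S}, {SE, W, NW, S}. int(A) = ⋃ = {SE, W, NW, S}
X∖A={NE}, int(X∖A)=∅, hence cl(A)={NE, N, SE, E, W, NW, S}
∂A: remove int from cl → {NE, N, E}

int(A) = {SE, W, NW, S}
cl(A)  = {NE, N, SE, E, W, NW, S}
∂A     = {NE, N, E}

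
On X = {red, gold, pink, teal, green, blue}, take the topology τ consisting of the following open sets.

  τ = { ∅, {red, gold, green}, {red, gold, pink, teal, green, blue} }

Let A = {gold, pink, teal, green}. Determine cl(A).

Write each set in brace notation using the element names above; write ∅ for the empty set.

{red, gold, pink, teal, green, blue}

X∖A={red, blue}, int(X∖A)=∅, hence cl(A)={red, gold, pink, teal, green, blue}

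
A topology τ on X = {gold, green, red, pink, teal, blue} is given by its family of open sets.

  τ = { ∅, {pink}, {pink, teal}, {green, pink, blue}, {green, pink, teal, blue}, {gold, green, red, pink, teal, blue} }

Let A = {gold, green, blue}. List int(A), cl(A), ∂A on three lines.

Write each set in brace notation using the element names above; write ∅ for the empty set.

U open, U⊆A: ∅. int(A) = ⋃ = ∅
X∖A={red, pink, teal}, int(X∖A)={pink, teal}, hence cl(A)={gold, green, red, blue}
∂A: remove int from cl → {gold, green, red, blue}

int(A) = ∅
cl(A)  = {gold, green, red, blue}
∂A     = {gold, green, red, blue}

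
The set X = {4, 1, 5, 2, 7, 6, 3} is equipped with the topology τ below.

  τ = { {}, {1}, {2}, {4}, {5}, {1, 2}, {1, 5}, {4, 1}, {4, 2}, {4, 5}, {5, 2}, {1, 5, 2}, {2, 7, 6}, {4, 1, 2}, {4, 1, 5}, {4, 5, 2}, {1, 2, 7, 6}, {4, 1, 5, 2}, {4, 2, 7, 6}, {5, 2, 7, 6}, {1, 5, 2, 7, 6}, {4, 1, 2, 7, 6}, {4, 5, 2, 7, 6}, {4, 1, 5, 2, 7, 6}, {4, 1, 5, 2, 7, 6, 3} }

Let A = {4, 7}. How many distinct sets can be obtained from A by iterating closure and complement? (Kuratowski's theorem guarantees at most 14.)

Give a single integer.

complement {1, 5, 2, 6, 3}; its interior {1, 5, 2}; cl(A) = X∖{1, 5, 2} = {4, 7, 6, 3}
With k = closure, c = complement:
  1. A     = {4, 7}
  2. kA    = {4, 7, 6, 3}
  3. cA    = {1, 5, 2, 6, 3}
  4. ckA   = {1, 5, 2}
  5. kcA   = {1, 5, 2, 7, 6, 3}
  6. ckcA  = {4}
  7. kckcA = {4, 3}
  8. ckckcA = {1, 5, 2, 7, 6}
k, c of each give nothing new

8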